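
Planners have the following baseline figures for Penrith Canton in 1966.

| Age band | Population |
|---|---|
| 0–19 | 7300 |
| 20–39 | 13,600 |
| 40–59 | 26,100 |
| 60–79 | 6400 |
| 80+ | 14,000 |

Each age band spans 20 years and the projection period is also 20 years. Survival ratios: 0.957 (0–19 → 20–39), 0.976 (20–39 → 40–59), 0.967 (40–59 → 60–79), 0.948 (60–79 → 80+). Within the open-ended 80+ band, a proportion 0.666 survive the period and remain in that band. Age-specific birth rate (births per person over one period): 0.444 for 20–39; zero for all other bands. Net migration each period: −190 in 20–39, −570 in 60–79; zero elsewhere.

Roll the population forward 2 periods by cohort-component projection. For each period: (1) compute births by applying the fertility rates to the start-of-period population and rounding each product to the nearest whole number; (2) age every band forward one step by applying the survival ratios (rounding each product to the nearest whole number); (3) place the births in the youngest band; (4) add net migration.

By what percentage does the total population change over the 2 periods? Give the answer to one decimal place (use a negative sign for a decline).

-9.3

Period 1:
Births: 13600 × 0.444 = 6038
20–39: 7300 × 0.957 = 6986
40–59: 13600 × 0.976 = 13274
60–79: 26100 × 0.967 = 25239
80+: 6400 × 0.948 + 14000 × 0.666 = 6067 + 9324 = 15391
Net migration: 20–39 − 190 → 6796; 60–79 − 570 → 24669
→ [6038, 6796, 13274, 24669, 15391]
Period 2:
Births: 6796 × 0.444 = 3017
20–39: 6038 × 0.957 = 5778
40–59: 6796 × 0.976 = 6633
60–79: 13274 × 0.967 = 12836
80+: 24669 × 0.948 + 15391 × 0.666 = 23386 + 10250 = 33636
Net migration: 20–39 − 190 → 5588; 60–79 − 570 → 12266
→ [3017, 5588, 6633, 12266, 33636]
Total: 67400 → 61140; change = -6260; percentage change = -9.3%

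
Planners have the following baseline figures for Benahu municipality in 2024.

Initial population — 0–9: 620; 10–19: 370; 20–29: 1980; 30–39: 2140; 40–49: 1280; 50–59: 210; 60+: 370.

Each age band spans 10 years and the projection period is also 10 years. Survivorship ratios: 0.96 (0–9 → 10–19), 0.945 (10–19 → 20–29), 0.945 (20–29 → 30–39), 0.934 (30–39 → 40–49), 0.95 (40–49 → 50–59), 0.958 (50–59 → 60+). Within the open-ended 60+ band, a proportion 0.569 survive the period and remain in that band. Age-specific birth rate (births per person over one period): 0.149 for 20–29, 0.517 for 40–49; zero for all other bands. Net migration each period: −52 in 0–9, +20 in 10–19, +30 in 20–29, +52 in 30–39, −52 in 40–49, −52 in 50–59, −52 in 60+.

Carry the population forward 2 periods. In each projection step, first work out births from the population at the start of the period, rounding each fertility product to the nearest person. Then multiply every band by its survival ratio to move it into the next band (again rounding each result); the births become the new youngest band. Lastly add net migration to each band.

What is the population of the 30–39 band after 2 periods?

Period 1:
Births: 1980 × 0.149 = 295, 1280 × 0.517 = 662 → 957
10–19: 620 × 0.96 = 595
20–29: 370 × 0.945 = 350
30–39: 1980 × 0.945 = 1871
40–49: 2140 × 0.934 = 1999
50–59: 1280 × 0.95 = 1216
60+: 210 × 0.958 + 370 × 0.569 = 201 + 211 = 412
Net migration: 0–9 − 52 → 905; 10–19 + 20 → 615; 20–29 + 30 → 380; 30–39 + 52 → 1923; 40–49 − 52 → 1947; 50–59 − 52 → 1164; 60+ − 52 → 360
→ [905, 615, 380, 1923, 1947, 1164, 360]
Period 2:
Births: 380 × 0.149 = 57, 1947 × 0.517 = 1007 → 1064
10–19: 905 × 0.96 = 869
20–29: 615 × 0.945 = 581
30–39: 380 × 0.945 = 359
40–49: 1923 × 0.934 = 1796
50–59: 1947 × 0.95 = 1850
60+: 1164 × 0.958 + 360 × 0.569 = 1115 + 205 = 1320
Net migration: 0–9 − 52 → 1012; 10–19 + 20 → 889; 20–29 + 30 → 611; 30–39 + 52 → 411; 40–49 − 52 → 1744; 50–59 − 52 → 1798; 60+ − 52 → 1268
→ [1012, 889, 611, 411, 1744, 1798, 1268]

411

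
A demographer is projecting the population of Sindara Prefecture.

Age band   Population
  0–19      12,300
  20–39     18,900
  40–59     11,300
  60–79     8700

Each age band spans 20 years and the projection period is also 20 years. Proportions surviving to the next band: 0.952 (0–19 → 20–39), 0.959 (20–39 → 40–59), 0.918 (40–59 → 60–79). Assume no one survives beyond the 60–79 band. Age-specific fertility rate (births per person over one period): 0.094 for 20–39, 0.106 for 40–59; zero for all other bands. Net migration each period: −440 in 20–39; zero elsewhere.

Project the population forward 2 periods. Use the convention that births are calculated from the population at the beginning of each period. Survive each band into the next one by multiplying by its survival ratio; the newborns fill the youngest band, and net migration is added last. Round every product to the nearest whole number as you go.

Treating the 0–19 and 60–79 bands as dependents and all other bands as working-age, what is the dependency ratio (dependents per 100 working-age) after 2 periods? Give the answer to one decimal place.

148.6

— Period 1 —
Births: 18900 × 0.094 = 1777  |  11300 × 0.106 = 1198 → total 2975
20–39: 12300 × 0.952 = 11710
40–59: 18900 × 0.959 = 18125
60–79: 11300 × 0.918 = 10373
Net migration: 20–39 − 440 → 11270
Giving 2975 / 11270 / 18125 / 10373.
— Period 2 —
Births: 11270 × 0.094 = 1059  |  18125 × 0.106 = 1921 → total 2980
20–39: 2975 × 0.952 = 2832
40–59: 11270 × 0.959 = 10808
60–79: 18125 × 0.918 = 16639
Net migration: 20–39 − 440 → 2392
Giving 2980 / 2392 / 10808 / 16639.
Dependents (band 0–19 + band 60–79) = 2980 + 16639 = 19619; working-age = 13200; ratio = 19619/13200 × 100 = 148.6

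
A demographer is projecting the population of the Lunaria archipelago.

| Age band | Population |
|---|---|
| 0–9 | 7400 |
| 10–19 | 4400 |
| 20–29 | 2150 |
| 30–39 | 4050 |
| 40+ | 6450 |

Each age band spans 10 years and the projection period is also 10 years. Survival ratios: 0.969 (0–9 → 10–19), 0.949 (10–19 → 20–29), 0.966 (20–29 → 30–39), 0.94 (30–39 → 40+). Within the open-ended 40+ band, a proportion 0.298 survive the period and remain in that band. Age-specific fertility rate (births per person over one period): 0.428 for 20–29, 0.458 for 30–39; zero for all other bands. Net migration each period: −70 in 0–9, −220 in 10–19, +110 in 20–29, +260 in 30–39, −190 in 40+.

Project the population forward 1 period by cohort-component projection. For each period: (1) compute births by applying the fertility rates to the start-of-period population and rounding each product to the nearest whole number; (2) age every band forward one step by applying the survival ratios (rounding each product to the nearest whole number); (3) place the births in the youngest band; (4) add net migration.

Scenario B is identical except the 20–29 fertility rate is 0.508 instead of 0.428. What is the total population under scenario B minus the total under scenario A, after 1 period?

172

(Groups numbered youngest = 1 to oldest = 5.)
Period 1:
Births: 2150 × 0.428 = 920 ; 4050 × 0.458 = 1855 → 2775
Group 2: 7400 × 0.969 = 7171
Group 3: 4400 × 0.949 = 4176
Group 4: 2150 × 0.966 = 2077
Group 5: 4050 × 0.94 + 6450 × 0.298 = 3807 + 1922 = 5729
Net migration: Group 1 − 70 → 2705; Group 2 − 220 → 6951; Group 3 + 110 → 4286; Group 4 + 260 → 2337; Group 5 − 190 → 5539
Population now: 0–9=2705, 10–19=6951, 20–29=4286, 30–39=2337, 40+=5539
Scenario A total after 1 period: 21818
Scenario B projection —
Period 1:
Births: 2150 × 0.508 = 1092 ; 4050 × 0.458 = 1855 → 2947
Group 2: 7400 × 0.969 = 7171
Group 3: 4400 × 0.949 = 4176
Group 4: 2150 × 0.966 = 2077
Group 5: 4050 × 0.94 + 6450 × 0.298 = 3807 + 1922 = 5729
Net migration: Group 1 − 70 → 2877; Group 2 − 220 → 6951; Group 3 + 110 → 4286; Group 4 + 260 → 2337; Group 5 − 190 → 5539
Population now: 0–9=2877, 10–19=6951, 20–29=4286, 30–39=2337, 40+=5539
Scenario B total after 1 period: 21990
Difference B − A = 21990 − 21818 = 172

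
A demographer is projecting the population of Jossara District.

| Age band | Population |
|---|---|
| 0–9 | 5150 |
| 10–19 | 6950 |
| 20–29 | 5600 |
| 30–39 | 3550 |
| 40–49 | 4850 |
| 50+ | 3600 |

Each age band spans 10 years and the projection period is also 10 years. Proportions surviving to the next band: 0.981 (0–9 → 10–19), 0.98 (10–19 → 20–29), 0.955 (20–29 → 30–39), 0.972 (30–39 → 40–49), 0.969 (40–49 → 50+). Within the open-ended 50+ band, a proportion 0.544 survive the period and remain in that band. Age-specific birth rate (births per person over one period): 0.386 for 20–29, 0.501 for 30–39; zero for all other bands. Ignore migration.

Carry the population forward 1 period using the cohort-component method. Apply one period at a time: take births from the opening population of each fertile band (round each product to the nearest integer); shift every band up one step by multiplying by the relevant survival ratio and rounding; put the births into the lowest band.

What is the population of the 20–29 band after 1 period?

(Bands numbered youngest = 1 to oldest = 6.)
[period 1]
Births: 5600 × 0.386 = 2162  |  3550 × 0.501 = 1779 → total 3941
Band 2: 5150 × 0.981 = 5052
Band 3: 6950 × 0.98 = 6811
Band 4: 5600 × 0.955 = 5348
Band 5: 3550 × 0.972 = 3451
Band 6: 4850 × 0.969 + 3600 × 0.544 = 4700 + 1958 = 6658
→ [3941, 5052, 6811, 5348, 3451, 6658]

6811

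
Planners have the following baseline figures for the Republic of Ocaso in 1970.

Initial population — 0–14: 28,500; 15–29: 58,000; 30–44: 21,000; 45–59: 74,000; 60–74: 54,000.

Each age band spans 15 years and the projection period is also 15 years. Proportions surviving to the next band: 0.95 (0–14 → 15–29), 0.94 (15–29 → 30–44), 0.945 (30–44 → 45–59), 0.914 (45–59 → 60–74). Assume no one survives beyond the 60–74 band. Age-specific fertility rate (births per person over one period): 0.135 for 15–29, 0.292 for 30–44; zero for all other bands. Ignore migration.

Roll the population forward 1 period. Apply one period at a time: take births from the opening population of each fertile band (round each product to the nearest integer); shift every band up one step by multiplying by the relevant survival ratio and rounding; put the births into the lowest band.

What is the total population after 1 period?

(Bands numbered youngest = 1 to oldest = 5.)
[period 1]
Births: 58000 × 0.135 = 7830  |  21000 × 0.292 = 6132 → 13962
Band 2: 28500 × 0.95 = 27075
Band 3: 58000 × 0.94 = 54520
Band 4: 21000 × 0.945 = 19845
Band 5: 74000 × 0.914 = 67636
→ [13962, 27075, 54520, 19845, 67636]
Total after period 1: 13962 + 27075 + 54520 + 19845 + 67636 = 183038

183038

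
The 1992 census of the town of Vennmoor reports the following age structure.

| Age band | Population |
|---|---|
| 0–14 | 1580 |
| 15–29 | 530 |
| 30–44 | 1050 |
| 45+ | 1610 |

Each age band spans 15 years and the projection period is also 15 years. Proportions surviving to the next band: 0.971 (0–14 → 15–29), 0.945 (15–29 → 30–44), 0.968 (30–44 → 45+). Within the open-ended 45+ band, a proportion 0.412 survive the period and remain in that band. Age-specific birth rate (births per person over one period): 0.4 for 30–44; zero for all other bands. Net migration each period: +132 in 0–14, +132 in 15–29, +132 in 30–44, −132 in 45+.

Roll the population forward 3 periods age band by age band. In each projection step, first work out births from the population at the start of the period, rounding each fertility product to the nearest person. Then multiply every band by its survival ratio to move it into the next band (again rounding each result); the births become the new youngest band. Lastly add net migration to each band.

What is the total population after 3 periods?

Numbering the groups 1..4 from youngest to oldest:
After projecting period 1:
Births: 1050 * 0.4 = 420
Group 2: 1580 * 0.971 = 1534
Group 3: 530 * 0.945 = 501
Group 4: 1050 * 0.968 + 1610 * 0.412 = 1016 + 663 = 1679
Net migration: Group 1 + 132 → 552; Group 2 + 132 → 1666; Group 3 + 132 → 633; Group 4 − 132 → 1547
End of period: [552, 1666, 633, 1547]
After projecting period 2:
Births: 633 * 0.4 = 253
Group 2: 552 * 0.971 = 536
Group 3: 1666 * 0.945 = 1574
Group 4: 633 * 0.968 + 1547 * 0.412 = 613 + 637 = 1250
Net migration: Group 1 + 132 → 385; Group 2 + 132 → 668; Group 3 + 132 → 1706; Group 4 − 132 → 1118
End of period: [385, 668, 1706, 1118]
After projecting period 3:
Births: 1706 * 0.4 = 682
Group 2: 385 * 0.971 = 374
Group 3: 668 * 0.945 = 631
Group 4: 1706 * 0.968 + 1118 * 0.412 = 1651 + 461 = 2112
Net migration: Group 1 + 132 → 814; Group 2 + 132 → 506; Group 3 + 132 → 763; Group 4 − 132 → 1980
End of period: [814, 506, 763, 1980]
Total after period 3: 814 + 506 + 763 + 1980 = 4063

4063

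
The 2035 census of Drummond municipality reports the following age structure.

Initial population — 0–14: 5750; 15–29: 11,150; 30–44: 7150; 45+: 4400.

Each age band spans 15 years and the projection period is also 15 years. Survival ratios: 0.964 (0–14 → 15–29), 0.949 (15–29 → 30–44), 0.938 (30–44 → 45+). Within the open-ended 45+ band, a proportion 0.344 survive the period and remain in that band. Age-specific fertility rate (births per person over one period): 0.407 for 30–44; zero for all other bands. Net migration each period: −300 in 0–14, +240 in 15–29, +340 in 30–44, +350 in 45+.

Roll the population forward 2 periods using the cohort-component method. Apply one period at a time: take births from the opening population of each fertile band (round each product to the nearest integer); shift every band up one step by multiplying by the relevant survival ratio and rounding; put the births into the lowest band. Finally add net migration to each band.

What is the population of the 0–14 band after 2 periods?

4145

Call the groups 1 to 4, youngest first.
[period 1]
Births: 7150 * 0.407 = 2910
Group 2: 5750 * 0.964 = 5543
Group 3: 11150 * 0.949 = 10581
Group 4: 7150 * 0.938 + 4400 * 0.344 = 6707 + 1514 = 8221
Net migration: Group 1 − 300 → 2610; Group 2 + 240 → 5783; Group 3 + 340 → 10921; Group 4 + 350 → 8571
→ [2610, 5783, 10921, 8571]
[period 2]
Births: 10921 * 0.407 = 4445
Group 2: 2610 * 0.964 = 2516
Group 3: 5783 * 0.949 = 5488
Group 4: 10921 * 0.938 + 8571 * 0.344 = 10244 + 2948 = 13192
Net migration: Group 1 − 300 → 4145; Group 2 + 240 → 2756; Group 3 + 340 → 5828; Group 4 + 350 → 13542
→ [4145, 2756, 5828, 13542]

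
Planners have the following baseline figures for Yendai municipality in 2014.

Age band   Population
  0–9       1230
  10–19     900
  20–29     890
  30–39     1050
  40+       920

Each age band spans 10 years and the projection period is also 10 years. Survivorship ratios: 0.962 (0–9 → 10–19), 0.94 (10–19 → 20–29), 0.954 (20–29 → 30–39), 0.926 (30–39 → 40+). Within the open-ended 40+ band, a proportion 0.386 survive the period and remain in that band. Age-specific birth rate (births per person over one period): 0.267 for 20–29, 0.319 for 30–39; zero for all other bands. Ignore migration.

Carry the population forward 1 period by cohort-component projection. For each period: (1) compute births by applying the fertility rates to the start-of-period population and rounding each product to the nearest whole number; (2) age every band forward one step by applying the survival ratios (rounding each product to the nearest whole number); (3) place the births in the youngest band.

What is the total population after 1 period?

Let group 1 be 0–9 through group 5 = 40+.
— Period 1 —
Births: 890 * 0.267 = 238, 1050 * 0.319 = 335 → total 573
Group 2: 1230 * 0.962 = 1183
Group 3: 900 * 0.94 = 846
Group 4: 890 * 0.954 = 849
Group 5: 1050 * 0.926 + 920 * 0.386 = 972 + 355 = 1327
→ [573, 1183, 846, 849, 1327]
Total after period 1: 573 + 1183 + 846 + 849 + 1327 = 4778

4778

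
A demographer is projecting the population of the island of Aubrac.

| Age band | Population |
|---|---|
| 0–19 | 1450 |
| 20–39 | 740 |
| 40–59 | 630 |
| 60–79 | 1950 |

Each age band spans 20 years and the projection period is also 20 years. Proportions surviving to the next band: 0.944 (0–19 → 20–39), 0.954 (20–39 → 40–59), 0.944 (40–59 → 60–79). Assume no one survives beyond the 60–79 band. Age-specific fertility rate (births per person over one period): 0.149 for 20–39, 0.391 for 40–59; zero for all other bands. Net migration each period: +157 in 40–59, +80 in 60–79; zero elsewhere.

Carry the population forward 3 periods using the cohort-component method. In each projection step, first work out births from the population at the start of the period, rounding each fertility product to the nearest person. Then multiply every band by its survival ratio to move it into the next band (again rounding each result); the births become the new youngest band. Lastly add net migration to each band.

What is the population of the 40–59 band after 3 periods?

478

Numbering the bands 1..4 from youngest to oldest:
After projecting period 1:
Births: 740 * 0.149 = 110  |  630 * 0.391 = 246 → total 356
Band 2: 1450 * 0.944 = 1369
Band 3: 740 * 0.954 = 706
Band 4: 630 * 0.944 = 595
Net migration: Band 3 + 157 → 863; Band 4 + 80 → 675
End of period: [356, 1369, 863, 675]
After projecting period 2:
Births: 1369 * 0.149 = 204  |  863 * 0.391 = 337 → total 541
Band 2: 356 * 0.944 = 336
Band 3: 1369 * 0.954 = 1306
Band 4: 863 * 0.944 = 815
Net migration: Band 3 + 157 → 1463; Band 4 + 80 → 895
End of period: [541, 336, 1463, 895]
After projecting period 3:
Births: 336 * 0.149 = 50  |  1463 * 0.391 = 572 → total 622
Band 2: 541 * 0.944 = 511
Band 3: 336 * 0.954 = 321
Band 4: 1463 * 0.944 = 1381
Net migration: Band 3 + 157 → 478; Band 4 + 80 → 1461
End of period: [622, 511, 478, 1461]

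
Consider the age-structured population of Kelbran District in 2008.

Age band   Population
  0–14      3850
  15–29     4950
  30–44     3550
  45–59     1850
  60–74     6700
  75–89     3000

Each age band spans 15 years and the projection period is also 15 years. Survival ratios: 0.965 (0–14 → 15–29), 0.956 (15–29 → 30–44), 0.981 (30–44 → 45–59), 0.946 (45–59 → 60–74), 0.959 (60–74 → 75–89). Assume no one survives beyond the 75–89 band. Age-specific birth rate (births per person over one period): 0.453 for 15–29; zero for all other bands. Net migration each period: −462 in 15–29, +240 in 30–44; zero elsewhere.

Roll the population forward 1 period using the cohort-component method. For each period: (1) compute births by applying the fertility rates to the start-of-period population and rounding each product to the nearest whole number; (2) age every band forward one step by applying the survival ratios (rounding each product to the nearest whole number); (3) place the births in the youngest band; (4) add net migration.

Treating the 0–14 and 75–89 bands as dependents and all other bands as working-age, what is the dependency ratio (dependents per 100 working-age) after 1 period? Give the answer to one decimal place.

64.4

Let band 1 be 0–14 through band 6 = 75–89.
Period 1:
Births: 4950 * 0.453 = 2242
Band 2: 3850 * 0.965 = 3715
Band 3: 4950 * 0.956 = 4732
Band 4: 3550 * 0.981 = 3483
Band 5: 1850 * 0.946 = 1750
Band 6: 6700 * 0.959 = 6425
Net migration: Band 2 − 462 → 3253; Band 3 + 240 → 4972
Giving 2242 / 3253 / 4972 / 3483 / 1750 / 6425.
Dependents (band 0–14 + band 75–89) = 2242 + 6425 = 8667; working-age = 13458; ratio = 8667/13458 × 100 = 64.4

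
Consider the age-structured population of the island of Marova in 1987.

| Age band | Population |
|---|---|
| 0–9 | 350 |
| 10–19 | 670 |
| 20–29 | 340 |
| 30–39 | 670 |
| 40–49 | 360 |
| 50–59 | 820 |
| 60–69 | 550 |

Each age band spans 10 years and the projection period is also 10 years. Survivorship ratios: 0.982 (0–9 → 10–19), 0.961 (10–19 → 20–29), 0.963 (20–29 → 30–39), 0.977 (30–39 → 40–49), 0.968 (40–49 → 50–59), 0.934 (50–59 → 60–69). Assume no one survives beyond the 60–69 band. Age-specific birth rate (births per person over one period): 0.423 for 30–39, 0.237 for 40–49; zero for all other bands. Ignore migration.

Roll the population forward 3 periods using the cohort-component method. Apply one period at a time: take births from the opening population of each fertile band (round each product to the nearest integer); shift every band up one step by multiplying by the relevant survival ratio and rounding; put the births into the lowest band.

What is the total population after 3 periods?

2799

Period 1.
Births: 670 * 0.423 = 283 ; 360 * 0.237 = 85 → total 368
10–19: 350 * 0.982 = 344
20–29: 670 * 0.961 = 644
30–39: 340 * 0.963 = 327
40–49: 670 * 0.977 = 655
50–59: 360 * 0.968 = 348
60–69: 820 * 0.934 = 766
→ [368, 344, 644, 327, 655, 348, 766]
Period 2.
Births: 327 * 0.423 = 138 ; 655 * 0.237 = 155 → total 293
10–19: 368 * 0.982 = 361
20–29: 344 * 0.961 = 331
30–39: 644 * 0.963 = 620
40–49: 327 * 0.977 = 319
50–59: 655 * 0.968 = 634
60–69: 348 * 0.934 = 325
→ [293, 361, 331, 620, 319, 634, 325]
Period 3.
Births: 620 * 0.423 = 262 ; 319 * 0.237 = 76 → total 338
10–19: 293 * 0.982 = 288
20–29: 361 * 0.961 = 347
30–39: 331 * 0.963 = 319
40–49: 620 * 0.977 = 606
50–59: 319 * 0.968 = 309
60–69: 634 * 0.934 = 592
→ [338, 288, 347, 319, 606, 309, 592]
Total after period 3: 338 + 288 + 347 + 319 + 606 + 309 + 592 = 2799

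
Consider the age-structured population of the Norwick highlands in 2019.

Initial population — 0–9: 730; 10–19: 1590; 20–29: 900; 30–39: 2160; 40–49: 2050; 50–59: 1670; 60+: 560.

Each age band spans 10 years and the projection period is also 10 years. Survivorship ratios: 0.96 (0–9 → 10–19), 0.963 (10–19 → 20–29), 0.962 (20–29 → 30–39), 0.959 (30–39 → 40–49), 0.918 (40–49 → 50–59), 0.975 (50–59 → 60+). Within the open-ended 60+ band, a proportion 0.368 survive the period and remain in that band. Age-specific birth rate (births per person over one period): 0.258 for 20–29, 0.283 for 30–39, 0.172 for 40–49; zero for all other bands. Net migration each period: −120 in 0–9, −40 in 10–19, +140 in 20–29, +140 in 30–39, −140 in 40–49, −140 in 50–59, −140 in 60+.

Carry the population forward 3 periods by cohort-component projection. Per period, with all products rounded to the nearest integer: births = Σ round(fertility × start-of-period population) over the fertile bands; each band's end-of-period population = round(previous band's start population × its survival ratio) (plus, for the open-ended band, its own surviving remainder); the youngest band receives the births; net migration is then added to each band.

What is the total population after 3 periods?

7959

Call the bands 1 to 7, youngest first.
Period 1:
Births: 900 × 0.258 = 232  |  2160 × 0.283 = 611  |  2050 × 0.172 = 353 — total 1196
Band 2: 730 × 0.96 = 701
Band 3: 1590 × 0.963 = 1531
Band 4: 900 × 0.962 = 866
Band 5: 2160 × 0.959 = 2071
Band 6: 2050 × 0.918 = 1882
Band 7: 1670 × 0.975 + 560 × 0.368 = 1628 + 206 = 1834
Net migration: Band 1 − 120 → 1076; Band 2 − 40 → 661; Band 3 + 140 → 1671; Band 4 + 140 → 1006; Band 5 − 140 → 1931; Band 6 − 140 → 1742; Band 7 − 140 → 1694
Giving 1076 / 661 / 1671 / 1006 / 1931 / 1742 / 1694.
Period 2:
Births: 1671 × 0.258 = 431  |  1006 × 0.283 = 285  |  1931 × 0.172 = 332 — total 1048
Band 2: 1076 × 0.96 = 1033
Band 3: 661 × 0.963 = 637
Band 4: 1671 × 0.962 = 1608
Band 5: 1006 × 0.959 = 965
Band 6: 1931 × 0.918 = 1773
Band 7: 1742 × 0.975 + 1694 × 0.368 = 1698 + 623 = 2321
Net migration: Band 1 − 120 → 928; Band 2 − 40 → 993; Band 3 + 140 → 777; Band 4 + 140 → 1748; Band 5 − 140 → 825; Band 6 − 140 → 1633; Band 7 − 140 → 2181
Giving 928 / 993 / 777 / 1748 / 825 / 1633 / 2181.
Period 3:
Births: 777 × 0.258 = 200  |  1748 × 0.283 = 495  |  825 × 0.172 = 142 — total 837
Band 2: 928 × 0.96 = 891
Band 3: 993 × 0.963 = 956
Band 4: 777 × 0.962 = 747
Band 5: 1748 × 0.959 = 1676
Band 6: 825 × 0.918 = 757
Band 7: 1633 × 0.975 + 2181 × 0.368 = 1592 + 803 = 2395
Net migration: Band 1 − 120 → 717; Band 2 − 40 → 851; Band 3 + 140 → 1096; Band 4 + 140 → 887; Band 5 − 140 → 1536; Band 6 − 140 → 617; Band 7 − 140 → 2255
Giving 717 / 851 / 1096 / 887 / 1536 / 617 / 2255.
Total after period 3: 717 + 851 + 1096 + 887 + 1536 + 617 + 2255 = 7959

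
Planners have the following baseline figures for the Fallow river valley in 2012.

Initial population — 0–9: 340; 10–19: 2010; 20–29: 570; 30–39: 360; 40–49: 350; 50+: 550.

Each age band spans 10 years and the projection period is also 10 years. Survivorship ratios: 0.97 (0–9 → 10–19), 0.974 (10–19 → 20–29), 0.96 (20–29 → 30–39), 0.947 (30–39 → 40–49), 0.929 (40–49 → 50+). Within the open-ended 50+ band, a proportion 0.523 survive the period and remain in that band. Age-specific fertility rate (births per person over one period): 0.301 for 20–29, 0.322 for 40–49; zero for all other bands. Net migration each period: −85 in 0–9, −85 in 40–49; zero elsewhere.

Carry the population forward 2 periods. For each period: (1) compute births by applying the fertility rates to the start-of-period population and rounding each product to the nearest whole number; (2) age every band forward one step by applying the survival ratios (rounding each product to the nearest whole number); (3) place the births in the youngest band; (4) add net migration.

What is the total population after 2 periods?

3973

Period 1:
Births: 570 × 0.301 = 172, 350 × 0.322 = 113 ⇒ total 285
10–19: 340 × 0.97 = 330
20–29: 2010 × 0.974 = 1958
30–39: 570 × 0.96 = 547
40–49: 360 × 0.947 = 341
50+: 350 × 0.929 + 550 × 0.523 = 325 + 288 = 613
Net migration: 0–9 − 85 → 200; 40–49 − 85 → 256
Population now: 0–9=200, 10–19=330, 20–29=1958, 30–39=547, 40–49=256, 50+=613
Period 2:
Births: 1958 × 0.301 = 589, 256 × 0.322 = 82 ⇒ total 671
10–19: 200 × 0.97 = 194
20–29: 330 × 0.974 = 321
30–39: 1958 × 0.96 = 1880
40–49: 547 × 0.947 = 518
50+: 256 × 0.929 + 613 × 0.523 = 238 + 321 = 559
Net migration: 0–9 − 85 → 586; 40–49 − 85 → 433
Population now: 0–9=586, 10–19=194, 20–29=321, 30–39=1880, 40–49=433, 50+=559
Total after period 2: 586 + 194 + 321 + 1880 + 433 + 559 = 3973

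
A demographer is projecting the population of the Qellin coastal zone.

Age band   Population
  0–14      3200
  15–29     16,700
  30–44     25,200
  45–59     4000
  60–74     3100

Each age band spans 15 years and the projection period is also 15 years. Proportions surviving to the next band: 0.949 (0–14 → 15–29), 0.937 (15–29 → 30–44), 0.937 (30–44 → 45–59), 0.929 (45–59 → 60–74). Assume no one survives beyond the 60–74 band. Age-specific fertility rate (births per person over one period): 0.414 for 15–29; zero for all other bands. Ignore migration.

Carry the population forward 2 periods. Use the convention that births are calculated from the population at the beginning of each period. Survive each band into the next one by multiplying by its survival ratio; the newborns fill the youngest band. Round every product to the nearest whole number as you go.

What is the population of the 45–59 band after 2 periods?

14662

Call the bands 1 to 5, youngest first.
— Period 1 —
Births: 16700 × 0.414 = 6914
Band 2: 3200 × 0.949 = 3037
Band 3: 16700 × 0.937 = 15648
Band 4: 25200 × 0.937 = 23612
Band 5: 4000 × 0.929 = 3716
End of period: [6914, 3037, 15648, 23612, 3716]
— Period 2 —
Births: 3037 × 0.414 = 1257
Band 2: 6914 × 0.949 = 6561
Band 3: 3037 × 0.937 = 2846
Band 4: 15648 × 0.937 = 14662
Band 5: 23612 × 0.929 = 21936
End of period: [1257, 6561, 2846, 14662, 21936]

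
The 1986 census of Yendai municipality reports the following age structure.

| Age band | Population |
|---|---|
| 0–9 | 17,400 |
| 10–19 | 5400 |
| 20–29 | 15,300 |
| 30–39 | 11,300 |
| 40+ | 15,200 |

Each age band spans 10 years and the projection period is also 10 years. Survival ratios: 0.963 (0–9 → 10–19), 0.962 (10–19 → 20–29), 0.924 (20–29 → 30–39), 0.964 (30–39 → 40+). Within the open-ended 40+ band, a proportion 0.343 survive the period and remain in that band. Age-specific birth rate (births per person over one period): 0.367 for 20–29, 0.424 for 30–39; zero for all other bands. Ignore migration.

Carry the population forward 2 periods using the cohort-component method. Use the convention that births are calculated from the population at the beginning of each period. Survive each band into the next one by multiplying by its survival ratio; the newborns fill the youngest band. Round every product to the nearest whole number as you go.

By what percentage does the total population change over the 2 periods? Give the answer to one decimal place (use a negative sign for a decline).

-10.2

Numbering the bands 1..5 from youngest to oldest:
[period 1]
Births: 15300 × 0.367 = 5615  |  11300 × 0.424 = 4791 ⇒ total 10406
Band 2: 17400 × 0.963 = 16756
Band 3: 5400 × 0.962 = 5195
Band 4: 15300 × 0.924 = 14137
Band 5: 11300 × 0.964 + 15200 × 0.343 = 10893 + 5214 = 16107
Giving 10406 / 16756 / 5195 / 14137 / 16107.
[period 2]
Births: 5195 × 0.367 = 1907  |  14137 × 0.424 = 5994 ⇒ total 7901
Band 2: 10406 × 0.963 = 10021
Band 3: 16756 × 0.962 = 16119
Band 4: 5195 × 0.924 = 4800
Band 5: 14137 × 0.964 + 16107 × 0.343 = 13628 + 5525 = 19153
Giving 7901 / 10021 / 16119 / 4800 / 19153.
Total: 64600 → 57994; change = -6606; percentage change = -10.2%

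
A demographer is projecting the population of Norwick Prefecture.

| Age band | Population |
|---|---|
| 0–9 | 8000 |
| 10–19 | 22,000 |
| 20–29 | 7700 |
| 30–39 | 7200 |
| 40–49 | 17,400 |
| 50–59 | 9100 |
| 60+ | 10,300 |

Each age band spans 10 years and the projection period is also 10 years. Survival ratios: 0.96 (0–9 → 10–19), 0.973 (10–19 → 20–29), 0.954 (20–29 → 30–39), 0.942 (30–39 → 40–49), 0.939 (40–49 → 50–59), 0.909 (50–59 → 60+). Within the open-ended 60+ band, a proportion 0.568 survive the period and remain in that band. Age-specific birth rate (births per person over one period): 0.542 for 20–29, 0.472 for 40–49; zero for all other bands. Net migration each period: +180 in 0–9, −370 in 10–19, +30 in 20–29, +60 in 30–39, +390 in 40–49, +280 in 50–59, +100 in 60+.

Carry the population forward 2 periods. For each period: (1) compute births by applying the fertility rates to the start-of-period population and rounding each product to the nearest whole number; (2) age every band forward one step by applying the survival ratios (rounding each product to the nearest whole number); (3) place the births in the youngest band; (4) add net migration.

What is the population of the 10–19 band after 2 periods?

11693

Let group 1 be 0–9 through group 7 = 60+.
Period 1.
Births: 7700 × 0.542 = 4173, 17400 × 0.472 = 8213 — total 12386
Group 2: 8000 × 0.96 = 7680
Group 3: 22000 × 0.973 = 21406
Group 4: 7700 × 0.954 = 7346
Group 5: 7200 × 0.942 = 6782
Group 6: 17400 × 0.939 = 16339
Group 7: 9100 × 0.909 + 10300 × 0.568 = 8272 + 5850 = 14122
Net migration: Group 1 + 180 → 12566; Group 2 − 370 → 7310; Group 3 + 30 → 21436; Group 4 + 60 → 7406; Group 5 + 390 → 7172; Group 6 + 280 → 16619; Group 7 + 100 → 14222
→ [12566, 7310, 21436, 7406, 7172, 16619, 14222]
Period 2.
Births: 21436 × 0.542 = 11618, 7172 × 0.472 = 3385 — total 15003
Group 2: 12566 × 0.96 = 12063
Group 3: 7310 × 0.973 = 7113
Group 4: 21436 × 0.954 = 20450
Group 5: 7406 × 0.942 = 6976
Group 6: 7172 × 0.939 = 6735
Group 7: 16619 × 0.909 + 14222 × 0.568 = 15107 + 8078 = 23185
Net migration: Group 1 + 180 → 15183; Group 2 − 370 → 11693; Group 3 + 30 → 7143; Group 4 + 60 → 20510; Group 5 + 390 → 7366; Group 6 + 280 → 7015; Group 7 + 100 → 23285
→ [15183, 11693, 7143, 20510, 7366, 7015, 23285]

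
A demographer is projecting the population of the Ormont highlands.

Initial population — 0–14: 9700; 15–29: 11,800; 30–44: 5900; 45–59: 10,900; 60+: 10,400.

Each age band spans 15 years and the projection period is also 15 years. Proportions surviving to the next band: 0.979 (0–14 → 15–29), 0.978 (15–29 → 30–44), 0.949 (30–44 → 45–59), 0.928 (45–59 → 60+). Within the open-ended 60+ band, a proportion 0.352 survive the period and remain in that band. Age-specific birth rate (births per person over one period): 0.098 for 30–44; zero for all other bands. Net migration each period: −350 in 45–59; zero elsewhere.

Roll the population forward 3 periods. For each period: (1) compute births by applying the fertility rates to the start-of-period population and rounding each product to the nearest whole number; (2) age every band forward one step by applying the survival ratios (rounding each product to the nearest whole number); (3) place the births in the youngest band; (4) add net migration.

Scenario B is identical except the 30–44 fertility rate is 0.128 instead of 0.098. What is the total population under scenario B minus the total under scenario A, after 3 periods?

Call the groups 1 to 5, youngest first.
After projecting period 1:
Births: 5900 × 0.098 = 578
Group 2: 9700 × 0.979 = 9496
Group 3: 11800 × 0.978 = 11540
Group 4: 5900 × 0.949 = 5599
Group 5: 10900 × 0.928 + 10400 × 0.352 = 10115 + 3661 = 13776
Net migration: Group 4 − 350 → 5249
Population now: 0–14=578, 15–29=9496, 30–44=11540, 45–59=5249, 60+=13776
After projecting period 2:
Births: 11540 × 0.098 = 1131
Group 2: 578 × 0.979 = 566
Group 3: 9496 × 0.978 = 9287
Group 4: 11540 × 0.949 = 10951
Group 5: 5249 × 0.928 + 13776 × 0.352 = 4871 + 4849 = 9720
Net migration: Group 4 − 350 → 10601
Population now: 0–14=1131, 15–29=566, 30–44=9287, 45–59=10601, 60+=9720
After projecting period 3:
Births: 9287 × 0.098 = 910
Group 2: 1131 × 0.979 = 1107
Group 3: 566 × 0.978 = 554
Group 4: 9287 × 0.949 = 8813
Group 5: 10601 × 0.928 + 9720 × 0.352 = 9838 + 3421 = 13259
Net migration: Group 4 − 350 → 8463
Population now: 0–14=910, 15–29=1107, 30–44=554, 45–59=8463, 60+=13259
Scenario A total after 3 periods: 24293
Scenario B projection —
After projecting period 1:
Births: 5900 × 0.128 = 755
Group 2: 9700 × 0.979 = 9496
Group 3: 11800 × 0.978 = 11540
Group 4: 5900 × 0.949 = 5599
Group 5: 10900 × 0.928 + 10400 × 0.352 = 10115 + 3661 = 13776
Net migration: Group 4 − 350 → 5249
Population now: 0–14=755, 15–29=9496, 30–44=11540, 45–59=5249, 60+=13776
After projecting period 2:
Births: 11540 × 0.128 = 1477
Group 2: 755 × 0.979 = 739
Group 3: 9496 × 0.978 = 9287
Group 4: 11540 × 0.949 = 10951
Group 5: 5249 × 0.928 + 13776 × 0.352 = 4871 + 4849 = 9720
Net migration: Group 4 − 350 → 10601
Population now: 0–14=1477, 15–29=739, 30–44=9287, 45–59=10601, 60+=9720
After projecting period 3:
Births: 9287 × 0.128 = 1189
Group 2: 1477 × 0.979 = 1446
Group 3: 739 × 0.978 = 723
Group 4: 9287 × 0.949 = 8813
Group 5: 10601 × 0.928 + 9720 × 0.352 = 9838 + 3421 = 13259
Net migration: Group 4 − 350 → 8463
Population now: 0–14=1189, 15–29=1446, 30–44=723, 45–59=8463, 60+=13259
Scenario B total after 3 periods: 25080
Difference B − A = 25080 − 24293 = 787

787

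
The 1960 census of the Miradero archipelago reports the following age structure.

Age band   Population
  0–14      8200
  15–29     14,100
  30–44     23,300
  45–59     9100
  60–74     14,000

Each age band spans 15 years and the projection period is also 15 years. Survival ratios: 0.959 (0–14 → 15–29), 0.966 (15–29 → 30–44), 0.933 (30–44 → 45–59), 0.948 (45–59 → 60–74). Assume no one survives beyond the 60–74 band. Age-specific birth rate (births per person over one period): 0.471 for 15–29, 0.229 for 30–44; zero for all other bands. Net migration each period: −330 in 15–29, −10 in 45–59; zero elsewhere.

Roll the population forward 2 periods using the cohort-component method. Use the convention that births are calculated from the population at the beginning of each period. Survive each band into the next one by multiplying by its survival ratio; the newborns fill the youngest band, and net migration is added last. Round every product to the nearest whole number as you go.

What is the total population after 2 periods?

After projecting period 1:
Births: 14100 * 0.471 = 6641, 23300 * 0.229 = 5336 ⇒ total 11977
15–29: 8200 * 0.959 = 7864
30–44: 14100 * 0.966 = 13621
45–59: 23300 * 0.933 = 21739
60–74: 9100 * 0.948 = 8627
Net migration: 15–29 − 330 → 7534; 45–59 − 10 → 21729
Giving 11977 / 7534 / 13621 / 21729 / 8627.
After projecting period 2:
Births: 7534 * 0.471 = 3549, 13621 * 0.229 = 3119 ⇒ total 6668
15–29: 11977 * 0.959 = 11486
30–44: 7534 * 0.966 = 7278
45–59: 13621 * 0.933 = 12708
60–74: 21729 * 0.948 = 20599
Net migration: 15–29 − 330 → 11156; 45–59 − 10 → 12698
Giving 6668 / 11156 / 7278 / 12698 / 20599.
Total after period 2: 6668 + 11156 + 7278 + 12698 + 20599 = 58399

58399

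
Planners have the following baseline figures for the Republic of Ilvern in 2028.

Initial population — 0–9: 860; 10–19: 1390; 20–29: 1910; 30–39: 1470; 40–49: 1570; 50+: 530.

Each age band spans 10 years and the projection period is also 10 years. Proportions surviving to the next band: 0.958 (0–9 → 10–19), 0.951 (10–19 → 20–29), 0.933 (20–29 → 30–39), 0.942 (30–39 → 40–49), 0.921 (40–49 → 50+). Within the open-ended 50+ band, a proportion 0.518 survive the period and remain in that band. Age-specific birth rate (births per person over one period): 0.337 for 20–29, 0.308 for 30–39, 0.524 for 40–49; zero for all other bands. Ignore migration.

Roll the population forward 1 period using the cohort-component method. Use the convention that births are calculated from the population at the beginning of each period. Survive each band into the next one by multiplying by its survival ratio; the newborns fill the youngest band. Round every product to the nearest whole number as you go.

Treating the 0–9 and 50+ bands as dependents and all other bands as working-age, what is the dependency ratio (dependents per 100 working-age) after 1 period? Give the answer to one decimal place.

68.5

Let band 1 be 0–9 through band 6 = 50+.
— Period 1 —
Births: 1910 × 0.337 = 644, 1470 × 0.308 = 453, 1570 × 0.524 = 823 → total 1920
Band 2: 860 × 0.958 = 824
Band 3: 1390 × 0.951 = 1322
Band 4: 1910 × 0.933 = 1782
Band 5: 1470 × 0.942 = 1385
Band 6: 1570 × 0.921 + 530 × 0.518 = 1446 + 275 = 1721
→ [1920, 824, 1322, 1782, 1385, 1721]
Dependents (band 0–9 + band 50+) = 1920 + 1721 = 3641; working-age = 5313; ratio = 3641/5313 × 100 = 68.5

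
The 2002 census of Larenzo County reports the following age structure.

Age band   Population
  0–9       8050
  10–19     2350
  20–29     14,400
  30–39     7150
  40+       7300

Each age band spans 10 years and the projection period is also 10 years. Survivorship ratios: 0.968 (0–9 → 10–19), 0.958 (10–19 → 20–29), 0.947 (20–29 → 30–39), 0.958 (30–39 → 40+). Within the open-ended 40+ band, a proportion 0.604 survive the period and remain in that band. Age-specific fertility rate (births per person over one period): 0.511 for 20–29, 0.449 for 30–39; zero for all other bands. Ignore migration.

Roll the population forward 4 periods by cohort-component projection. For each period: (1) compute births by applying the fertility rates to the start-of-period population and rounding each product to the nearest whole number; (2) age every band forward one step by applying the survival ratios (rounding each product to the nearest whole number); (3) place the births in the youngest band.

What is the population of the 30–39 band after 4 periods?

(Bands numbered youngest = 1 to oldest = 5.)
— Period 1 —
Births: 14400 × 0.511 = 7358, 7150 × 0.449 = 3210 ⇒ total 10568
Band 2: 8050 × 0.968 = 7792
Band 3: 2350 × 0.958 = 2251
Band 4: 14400 × 0.947 = 13637
Band 5: 7150 × 0.958 + 7300 × 0.604 = 6850 + 4409 = 11259
→ [10568, 7792, 2251, 13637, 11259]
— Period 2 —
Births: 2251 × 0.511 = 1150, 13637 × 0.449 = 6123 ⇒ total 7273
Band 2: 10568 × 0.968 = 10230
Band 3: 7792 × 0.958 = 7465
Band 4: 2251 × 0.947 = 2132
Band 5: 13637 × 0.958 + 11259 × 0.604 = 13064 + 6800 = 19864
→ [7273, 10230, 7465, 2132, 19864]
— Period 3 —
Births: 7465 × 0.511 = 3815, 2132 × 0.449 = 957 ⇒ total 4772
Band 2: 7273 × 0.968 = 7040
Band 3: 10230 × 0.958 = 9800
Band 4: 7465 × 0.947 = 7069
Band 5: 2132 × 0.958 + 19864 × 0.604 = 2042 + 11998 = 14040
→ [4772, 7040, 9800, 7069, 14040]
— Period 4 —
Births: 9800 × 0.511 = 5008, 7069 × 0.449 = 3174 ⇒ total 8182
Band 2: 4772 × 0.968 = 4619
Band 3: 7040 × 0.958 = 6744
Band 4: 9800 × 0.947 = 9281
Band 5: 7069 × 0.958 + 14040 × 0.604 = 6772 + 8480 = 15252
→ [8182, 4619, 6744, 9281, 15252]

9281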